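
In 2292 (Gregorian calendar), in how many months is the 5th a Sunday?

1

Check the 5th of each month of 2292: Jan 5: Tue, Feb 5: Fri, Mar 5: Sat, Apr 5: Tue, May 5: Thu, Jun 5: Sun, Jul 5: Tue, Aug 5: Fri, Sep 5: Mon, Oct 5: Wed, Nov 5: Sat, Dec 5: Mon.
Sunday occurs in June — 1 month.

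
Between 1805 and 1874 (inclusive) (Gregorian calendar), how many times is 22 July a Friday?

Track 22 July's weekday year by year (advancing +1, or +2 across a Feb 29):
  1805: Mon  1806: Tue (+1)  1807: Wed (+1)  1808: Fri (+2) ✓  1809: Sat (+1)
  1810: Sun (+1)  1811: Mon (+1)  1812: Wed (+2)  1813: Thu (+1)  1814: Fri (+1) ✓
  1815: Sat (+1)  1816: Mon (+2)  1817: Tue (+1)  1818: Wed (+1)  … (42 more years) …
  1861: Mon (+1)  1862: Tue (+1)  1863: Wed (+1)  1864: Fri (+2) ✓  1865: Sat (+1)
  1866: Sun (+1)  1867: Mon (+1)  1868: Wed (+2)  1869: Thu (+1)  1870: Fri (+1) ✓
  1871: Sat (+1)  1872: Mon (+2)  1873: Tue (+1)  1874: Wed (+1)
Friday years: 1808, 1814, 1825, 1831, 1836, 1842, 1853, 1859, 1864, 1870 — 10 in total.

10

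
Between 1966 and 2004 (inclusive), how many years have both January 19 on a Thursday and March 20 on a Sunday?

0

Check each year's weekday for January 19 and March 20:
  1966: Wed/Sun  1967: Thu/Mon  1968: Fri/Wed  1969: Sun/Thu  1970: Mon/Fri  1971: Tue/Sat  1972: Wed/Mon  1973: Fri/Tue  1974: Sat/Wed  1975: Sun/Thu  1976: Mon/Sat  1977: Wed/Sun  1978: Thu/Mon  1979: Fri/Tue  …(11 more)…  1991: Sat/Wed  1992: Sun/Fri  1993: Tue/Sat  1994: Wed/Sun  1995: Thu/Mon  1996: Fri/Wed  1997: Sun/Thu  1998: Mon/Fri  1999: Tue/Sat  2000: Wed/Mon  2001: Fri/Tue  2002: Sat/Wed  2003: Sun/Thu  2004: Mon/Sat
Both conditions hold in: no year — 0.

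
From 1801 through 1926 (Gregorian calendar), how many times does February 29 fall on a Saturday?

5

Leap years in 1801–1926: 30 of them.
Feb 29 weekday advances by 5 (mod 7) from one leap year to the next four years later (or differs when a century non-leap intervenes).
Leap-day weekdays: 1804:Wed 1808:Mon 1812:Sat✓ 1816:Thu 1820:Tue 1824:Sun 1828:Fri 1832:Wed 1836:Mon 1840:Sat✓ 1844:Thu 1848:Tue 1852:Sun …(4 more)… 1872:Thu 1876:Tue 1880:Sun 1884:Fri 1888:Wed 1892:Mon 1896:Sat✓ 1904:Mon 1908:Sat✓ 1912:Thu 1916:Tue 1920:Sun 1924:Fri
Saturday: 1812, 1840, 1868, 1896, 1908 → 5.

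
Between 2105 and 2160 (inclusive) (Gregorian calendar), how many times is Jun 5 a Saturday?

Track Jun 5's weekday year by year (advancing +1, or +2 across a Feb 29):
  2105: Fri  2106: Sat (+1) ✓  2107: Sun (+1)  2108: Tue (+2)  2109: Wed (+1)
  2110: Thu (+1)  2111: Fri (+1)  2112: Sun (+2)  2113: Mon (+1)  2114: Tue (+1)
  2115: Wed (+1)  2116: Fri (+2)  2117: Sat (+1) ✓  2118: Sun (+1)  … (28 more years) …
  2147: Mon (+1)  2148: Wed (+2)  2149: Thu (+1)  2150: Fri (+1)  2151: Sat (+1) ✓
  2152: Mon (+2)  2153: Tue (+1)  2154: Wed (+1)  2155: Thu (+1)  2156: Sat (+2) ✓
  2157: Sun (+1)  2158: Mon (+1)  2159: Tue (+1)  2160: Thu (+2)
Saturday years: 2106, 2117, 2123, 2128, 2134, 2145, 2151, 2156 — 8 in total.

8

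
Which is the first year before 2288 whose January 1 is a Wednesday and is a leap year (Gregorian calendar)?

2268

Jan 1 advances by 2 weekdays after a leap year and by 1 after a common year.
2288: Jan 1 is Sunday (leap).
2287: Saturday
2286: Friday
2285: Thursday
2284: Tuesday (leap)
2283: Monday
2282: Sunday
2281: Saturday
2280: Thursday (leap)
2279: Wednesday
2278: Tuesday
2277: Monday
2276: Saturday (leap)
2275: Friday
2274: Thursday
2273: Wednesday
2272: Monday (leap)
2271: Sunday
2270: Saturday
2269: Friday
2268: Wednesday (leap)
2268 begins on a Wednesday and is a leap year.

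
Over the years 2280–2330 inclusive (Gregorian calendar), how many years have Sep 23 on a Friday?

Track Sep 23's weekday year by year (advancing +1, or +2 across a Feb 29):
  2280: Thu  2281: Fri (+1) ✓  2282: Sat (+1)  2283: Sun (+1)  2284: Tue (+2)
  2285: Wed (+1)  2286: Thu (+1)  2287: Fri (+1) ✓  2288: Sun (+2)  2289: Mon (+1)
  2290: Tue (+1)  2291: Wed (+1)  2292: Fri (+2) ✓  2293: Sat (+1)  … (23 more years) …
  2317: Sun (+1)  2318: Mon (+1)  2319: Tue (+1)  2320: Thu (+2)  2321: Fri (+1) ✓
  2322: Sat (+1)  2323: Sun (+1)  2324: Tue (+2)  2325: Wed (+1)  2326: Thu (+1)
  2327: Fri (+1) ✓  2328: Sun (+2)  2329: Mon (+1)  2330: Tue (+1)
Friday years: 2281, 2287, 2292, 2298, 2304, 2310, 2321, 2327 — 8 in total.

8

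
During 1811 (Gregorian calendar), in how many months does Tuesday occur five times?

5

A month of length L has five Tuesdays iff its first Tuesday is on day ≤ L−28 (so day 1–3 in a 31-day month, 1–2 in a 30-day month, day 1 in a leap February).
Checking each month of 1811: Jan starts Tue (31d) ✓; Feb starts Fri (28d); Mar starts Fri (31d); Apr starts Mon (30d) ✓; May starts Wed (31d); Jun starts Sat (30d); Jul starts Mon (31d) ✓; Aug starts Thu (31d); Sep starts Sun (30d); Oct starts Tue (31d) ✓; Nov starts Fri (30d); Dec starts Sun (31d) ✓.
Five-Tuesday months: January, April, July, October, December → 5.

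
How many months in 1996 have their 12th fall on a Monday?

2

Check the 12th of each month of 1996: Jan 12: Fri, Feb 12: Mon, Mar 12: Tue, Apr 12: Fri, May 12: Sun, Jun 12: Wed, Jul 12: Fri, Aug 12: Mon, Sep 12: Thu, Oct 12: Sat, Nov 12: Tue, Dec 12: Thu.
Monday occurs in February, August — 2 months.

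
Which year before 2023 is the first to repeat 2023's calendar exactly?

2017

Two years share a calendar iff Jan 1 falls on the same weekday and both are leap or both are common. 2023: Jan 1 is Sunday, common year.
2022: Jan 1 Saturday, common
2021: Jan 1 Friday, common
2020: Jan 1 Wednesday, leap
2019: Jan 1 Tuesday, common
2018: Jan 1 Monday, common
2017: Jan 1 Sunday, common
2017 matches on both conditions.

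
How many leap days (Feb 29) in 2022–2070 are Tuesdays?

2

Leap years in 2022–2070: 12 of them.
Feb 29 weekday advances by 5 (mod 7) from one leap year to the next four years later (or differs when a century non-leap intervenes).
Leap-day weekdays: 2024:Thu 2028:Tue✓ 2032:Sun 2036:Fri 2040:Wed 2044:Mon 2048:Sat 2052:Thu 2056:Tue✓ 2060:Sun 2064:Fri 2068:Wed
Tuesday: 2028, 2056 → 2.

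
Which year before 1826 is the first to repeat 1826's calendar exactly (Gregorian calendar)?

1815

Two years share a calendar iff Jan 1 falls on the same weekday and both are leap or both are common. 1826: Jan 1 is Sunday, common year.
1825: Jan 1 Saturday, common
1824: Jan 1 Thursday, leap
1823: Jan 1 Wednesday, common
1822: Jan 1 Tuesday, common
1821: Jan 1 Monday, common
1820: Jan 1 Saturday, leap
1819: Jan 1 Friday, common
1818: Jan 1 Thursday, common
1817: Jan 1 Wednesday, common
1816: Jan 1 Monday, leap
1815: Jan 1 Sunday, common
1815 matches on both conditions.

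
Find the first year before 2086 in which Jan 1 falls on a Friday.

Jan 1 advances by 2 weekdays after a leap year and by 1 after a common year.
2086: Jan 1 is Tuesday.
2085: Monday
2084: Saturday (leap)
2083: Friday
2083 begins on a Friday

2083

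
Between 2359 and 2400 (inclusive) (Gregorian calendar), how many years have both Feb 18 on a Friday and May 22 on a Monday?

Check each year's weekday for Feb 18 and May 22:
  2359: Wed/Fri  2360: Thu/Sun  2361: Sat/Mon  2362: Sun/Tue  2363: Mon/Wed  2364: Tue/Fri  2365: Thu/Sat  2366: Fri/Sun  2367: Sat/Mon  2368: Sun/Wed  2369: Tue/Thu  2370: Wed/Fri  2371: Thu/Sat  2372: Fri/Mon ✓  …(14 more)…  2387: Wed/Fri  2388: Thu/Sun  2389: Sat/Mon  2390: Sun/Tue  2391: Mon/Wed  2392: Tue/Fri  2393: Thu/Sat  2394: Fri/Sun  2395: Sat/Mon  2396: Sun/Wed  2397: Tue/Thu  2398: Wed/Fri  2399: Thu/Sat  2400: Fri/Mon ✓
Both conditions hold in: 2372, 2400 — 2.

2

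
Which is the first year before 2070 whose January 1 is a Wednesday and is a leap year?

2048

Jan 1 advances by 2 weekdays after a leap year and by 1 after a common year.
2070: Jan 1 is Wednesday.
2069: Tuesday
2068: Sunday (leap)
2067: Saturday
2066: Friday
2065: Thursday
2064: Tuesday (leap)
2063: Monday
2062: Sunday
2061: Saturday
2060: Thursday (leap)
2059: Wednesday
2058: Tuesday
2057: Monday
2056: Saturday (leap)
2055: Friday
2054: Thursday
2053: Wednesday
2052: Monday (leap)
2051: Sunday
2050: Saturday
2049: Friday
2048: Wednesday (leap)
2048 begins on a Wednesday and is a leap year.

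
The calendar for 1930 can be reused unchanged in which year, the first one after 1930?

1941

Two years share a calendar iff Jan 1 falls on the same weekday and both are leap or both are common. 1930: Jan 1 is Wednesday, common year.
1931: Jan 1 Thursday, common
1932: Jan 1 Friday, leap
1933: Jan 1 Sunday, common
1934: Jan 1 Monday, common
1935: Jan 1 Tuesday, common
1936: Jan 1 Wednesday, leap
1937: Jan 1 Friday, common
1938: Jan 1 Saturday, common
1939: Jan 1 Sunday, common
1940: Jan 1 Monday, leap
1941: Jan 1 Wednesday, common
1941 matches on both conditions.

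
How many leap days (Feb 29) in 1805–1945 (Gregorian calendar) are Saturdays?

6

Leap years in 1805–1945: 34 of them.
Feb 29 weekday advances by 5 (mod 7) from one leap year to the next four years later (or differs when a century non-leap intervenes).
Leap-day weekdays: 1808:Mon 1812:Sat✓ 1816:Thu 1820:Tue 1824:Sun 1828:Fri 1832:Wed 1836:Mon 1840:Sat✓ 1844:Thu 1848:Tue 1852:Sun 1856:Fri …(8 more)… 1892:Mon 1896:Sat✓ 1904:Mon 1908:Sat✓ 1912:Thu 1916:Tue 1920:Sun 1924:Fri 1928:Wed 1932:Mon 1936:Sat✓ 1940:Thu 1944:Tue
Saturday: 1812, 1840, 1868, 1896, 1908, 1936 → 6.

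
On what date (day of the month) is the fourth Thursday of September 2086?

26

September 1, 2086 is a Sunday, so the first Thursday is the 5th.
The fourth Thursday is 5 + 21 = 26.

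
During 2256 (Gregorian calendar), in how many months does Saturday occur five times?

4

A month of length L has five Saturdays iff its first Saturday is on day ≤ L−28 (so day 1–3 in a 31-day month, 1–2 in a 30-day month, day 1 in a leap February).
Checking each month of 2256: Jan starts Tue (31d); Feb starts Fri (29d); Mar starts Sat (31d) ✓; Apr starts Tue (30d); May starts Thu (31d) ✓; Jun starts Sun (30d); Jul starts Tue (31d); Aug starts Fri (31d) ✓; Sep starts Mon (30d); Oct starts Wed (31d); Nov starts Sat (30d) ✓; Dec starts Mon (31d).
Five-Saturday months: March, May, August, November → 4.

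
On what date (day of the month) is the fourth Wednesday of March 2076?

March 1, 2076 is a Sunday, so the first Wednesday is the 4th.
The fourth Wednesday is 4 + 21 = 25.

25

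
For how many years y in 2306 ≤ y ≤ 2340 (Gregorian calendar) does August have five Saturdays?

August has 31 days; it has five Saturdays when Saturday falls among the first (month-length − 28) days — i.e. when August 1 is one of Saturday/Friday/Thursday.
August 1 by year: 2306:Wed 2307:Thu✓ 2308:Sat✓ 2309:Sun 2310:Mon 2311:Tue 2312:Thu✓ 2313:Fri✓ 2314:Sat✓ 2315:Sun 2316:Tue 2317:Wed 2318:Thu✓ 2319:Fri✓ 2320:Sun …(5 more)… 2326:Sun 2327:Mon 2328:Wed 2329:Thu✓ 2330:Fri✓ 2331:Sat✓ 2332:Mon 2333:Tue 2334:Wed 2335:Thu✓ 2336:Sat✓ 2337:Sun 2338:Mon 2339:Tue 2340:Thu✓
Years with five Saturdays: 2307, 2308, 2312, 2313, 2314, 2318, 2319, 2324, 2325, 2329, 2330, 2331, 2335, 2336, 2340 → 15.

15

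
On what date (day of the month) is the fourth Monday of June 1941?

23

June 1, 1941 is a Sunday, so the first Monday is the 2nd.
The fourth Monday is 2 + 21 = 23.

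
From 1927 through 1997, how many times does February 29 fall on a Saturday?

3

Leap years in 1927–1997: 18 of them.
Feb 29 weekday advances by 5 (mod 7) from one leap year to the next four years later (or differs when a century non-leap intervenes).
Leap-day weekdays: 1928:Wed 1932:Mon 1936:Sat✓ 1940:Thu 1944:Tue 1948:Sun 1952:Fri 1956:Wed 1960:Mon 1964:Sat✓ 1968:Thu 1972:Tue 1976:Sun 1980:Fri 1984:Wed 1988:Mon 1992:Sat✓ 1996:Thu
Saturday: 1936, 1964, 1992 → 3.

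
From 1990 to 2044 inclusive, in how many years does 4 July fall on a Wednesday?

8

Track 4 July's weekday year by year (advancing +1, or +2 across a Feb 29):
  1990: Wed ✓  1991: Thu (+1)  1992: Sat (+2)  1993: Sun (+1)  1994: Mon (+1)
  1995: Tue (+1)  1996: Thu (+2)  1997: Fri (+1)  1998: Sat (+1)  1999: Sun (+1)
  2000: Tue (+2)  2001: Wed (+1) ✓  2002: Thu (+1)  2003: Fri (+1)  … (27 more years) …
  2031: Fri (+1)  2032: Sun (+2)  2033: Mon (+1)  2034: Tue (+1)  2035: Wed (+1) ✓
  2036: Fri (+2)  2037: Sat (+1)  2038: Sun (+1)  2039: Mon (+1)  2040: Wed (+2) ✓
  2041: Thu (+1)  2042: Fri (+1)  2043: Sat (+1)  2044: Mon (+2)
Wednesday years: 1990, 2001, 2007, 2012, 2018, 2029, 2035, 2040 — 8 in total.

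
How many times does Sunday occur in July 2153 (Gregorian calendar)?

July 2153 has 31 days and begins on Sunday.
The first Sunday is July 1.
Sundays fall on 1, 8, 15, 22, 29 — that's 5.

5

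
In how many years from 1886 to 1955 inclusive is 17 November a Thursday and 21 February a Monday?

8

Check each year's weekday for 17 November and 21 February:
  1886: Wed/Sun  1887: Thu/Mon ✓  1888: Sat/Tue  1889: Sun/Thu  1890: Mon/Fri  1891: Tue/Sat  1892: Thu/Sun  1893: Fri/Tue  1894: Sat/Wed  1895: Sun/Thu  1896: Tue/Fri  1897: Wed/Sun  1898: Thu/Mon ✓  1899: Fri/Tue  …(42 more)…  1942: Tue/Sat  1943: Wed/Sun  1944: Fri/Mon  1945: Sat/Wed  1946: Sun/Thu  1947: Mon/Fri  1948: Wed/Sat  1949: Thu/Mon ✓  1950: Fri/Tue  1951: Sat/Wed  1952: Mon/Thu  1953: Tue/Sat  1954: Wed/Sun  1955: Thu/Mon ✓
Both conditions hold in: 1887, 1898, 1910, 1921, 1927, 1938, 1949, 1955 — 8.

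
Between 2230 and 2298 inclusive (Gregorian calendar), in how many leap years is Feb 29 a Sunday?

Leap years in 2230–2298: 17 of them.
Feb 29 weekday advances by 5 (mod 7) from one leap year to the next four years later (or differs when a century non-leap intervenes).
Leap-day weekdays: 2232:Wed 2236:Mon 2240:Sat 2244:Thu 2248:Tue 2252:Sun✓ 2256:Fri 2260:Wed 2264:Mon 2268:Sat 2272:Thu 2276:Tue 2280:Sun✓ 2284:Fri 2288:Wed 2292:Mon 2296:Sat
Sunday: 2252, 2280 → 2.

2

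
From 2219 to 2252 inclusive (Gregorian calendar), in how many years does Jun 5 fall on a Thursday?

5

Track Jun 5's weekday year by year (advancing +1, or +2 across a Feb 29):
  2219: Sat  2220: Mon (+2)  2221: Tue (+1)  2222: Wed (+1)  2223: Thu (+1) ✓
  2224: Sat (+2)  2225: Sun (+1)  2226: Mon (+1)  2227: Tue (+1)  2228: Thu (+2) ✓
  2229: Fri (+1)  2230: Sat (+1)  2231: Sun (+1)  2232: Tue (+2)  … (6 more years) …
  2239: Wed (+1)  2240: Fri (+2)  2241: Sat (+1)  2242: Sun (+1)  2243: Mon (+1)
  2244: Wed (+2)  2245: Thu (+1) ✓  2246: Fri (+1)  2247: Sat (+1)  2248: Mon (+2)
  2249: Tue (+1)  2250: Wed (+1)  2251: Thu (+1) ✓  2252: Sat (+2)
Thursday years: 2223, 2228, 2234, 2245, 2251 — 5 in total.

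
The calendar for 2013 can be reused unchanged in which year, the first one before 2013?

Two years share a calendar iff Jan 1 falls on the same weekday and both are leap or both are common. 2013: Jan 1 is Tuesday, common year.
2012: Jan 1 Sunday, leap
2011: Jan 1 Saturday, common
2010: Jan 1 Friday, common
2009: Jan 1 Thursday, common
2008: Jan 1 Tuesday, leap
2007: Jan 1 Monday, common
2006: Jan 1 Sunday, common
2005: Jan 1 Saturday, common
2004: Jan 1 Thursday, leap
2003: Jan 1 Wednesday, common
2002: Jan 1 Tuesday, common
2002 matches on both conditions.

2002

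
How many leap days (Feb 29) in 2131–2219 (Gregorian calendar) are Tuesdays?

2

Leap years in 2131–2219: 21 of them.
Feb 29 weekday advances by 5 (mod 7) from one leap year to the next four years later (or differs when a century non-leap intervenes).
Leap-day weekdays: 2132:Fri 2136:Wed 2140:Mon 2144:Sat 2148:Thu 2152:Tue✓ 2156:Sun 2160:Fri 2164:Wed 2168:Mon 2172:Sat 2176:Thu 2180:Tue✓ 2184:Sun 2188:Fri 2192:Wed 2196:Mon 2204:Wed 2208:Mon 2212:Sat 2216:Thu
Tuesday: 2152, 2180 → 2.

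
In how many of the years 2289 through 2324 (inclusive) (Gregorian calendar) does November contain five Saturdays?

November has 30 days; it has five Saturdays when Saturday falls among the first (month-length − 28) days — i.e. when November 1 is one of Saturday/Friday.
November 1 by year: 2289:Fri✓ 2290:Sat✓ 2291:Sun 2292:Tue 2293:Wed 2294:Thu 2295:Fri✓ 2296:Sun 2297:Mon 2298:Tue 2299:Wed 2300:Thu 2301:Fri✓ 2302:Sat✓ 2303:Sun …(6 more)… 2310:Tue 2311:Wed 2312:Fri✓ 2313:Sat✓ 2314:Sun 2315:Mon 2316:Wed 2317:Thu 2318:Fri✓ 2319:Sat✓ 2320:Mon 2321:Tue 2322:Wed 2323:Thu 2324:Sat✓
Years with five Saturdays: 2289, 2290, 2295, 2301, 2302, 2307, 2312, 2313, 2318, 2319, 2324 → 11.

11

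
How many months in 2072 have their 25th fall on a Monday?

3

Check the 25th of each month of 2072: Jan 25: Mon, Feb 25: Thu, Mar 25: Fri, Apr 25: Mon, May 25: Wed, Jun 25: Sat, Jul 25: Mon, Aug 25: Thu, Sep 25: Sun, Oct 25: Tue, Nov 25: Fri, Dec 25: Sun.
Monday occurs in January, April, July — 3 months.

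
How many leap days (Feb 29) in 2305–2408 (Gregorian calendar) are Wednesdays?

Leap years in 2305–2408: 26 of them.
Feb 29 weekday advances by 5 (mod 7) from one leap year to the next four years later (or differs when a century non-leap intervenes).
Leap-day weekdays: 2308:Sat 2312:Thu 2316:Tue 2320:Sun 2324:Fri 2328:Wed✓ 2332:Mon 2336:Sat 2340:Thu 2344:Tue 2348:Sun 2352:Fri 2356:Wed✓ 2360:Mon 2364:Sat 2368:Thu 2372:Tue 2376:Sun 2380:Fri 2384:Wed✓ 2388:Mon 2392:Sat 2396:Thu 2400:Tue 2404:Sun 2408:Fri
Wednesday: 2328, 2356, 2384 → 3.

3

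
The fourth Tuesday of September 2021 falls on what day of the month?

28

September 1, 2021 is a Wednesday, so the first Tuesday is the 7th.
The fourth Tuesday is 7 + 21 = 28.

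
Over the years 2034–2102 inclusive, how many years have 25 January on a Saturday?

Track 25 January's weekday year by year (advancing +1, or +2 across a Feb 29):
  2034: Wed  2035: Thu (+1)  2036: Fri (+1)  2037: Sun (+2)  2038: Mon (+1)
  2039: Tue (+1)  2040: Wed (+1)  2041: Fri (+2)  2042: Sat (+1) ✓  2043: Sun (+1)
  2044: Mon (+1)  2045: Wed (+2)  2046: Thu (+1)  2047: Fri (+1)  … (41 more years) …
  2089: Tue (+2)  2090: Wed (+1)  2091: Thu (+1)  2092: Fri (+1)  2093: Sun (+2)
  2094: Mon (+1)  2095: Tue (+1)  2096: Wed (+1)  2097: Fri (+2)  2098: Sat (+1) ✓
  2099: Sun (+1)  2100: Mon (+1)  2101: Tue (+1)  2102: Wed (+1)
Saturday years: 2042, 2048, 2053, 2059, 2070, 2076, 2081, 2087, 2098 — 9 in total.

9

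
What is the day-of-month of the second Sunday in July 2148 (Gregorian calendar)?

July 1, 2148 is a Monday, so the first Sunday is the 7th.
The second Sunday is 7 + 7 = 14.

14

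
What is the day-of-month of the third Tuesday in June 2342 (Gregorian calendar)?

16

June 1, 2342 is a Monday, so the first Tuesday is the 2nd.
The third Tuesday is 2 + 14 = 16.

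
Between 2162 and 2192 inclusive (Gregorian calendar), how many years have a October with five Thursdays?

October has 31 days; it has five Thursdays when Thursday falls among the first (month-length − 28) days — i.e. when October 1 is one of Thursday/Wednesday/Tuesday.
October 1 by year: 2162:Fri 2163:Sat 2164:Mon 2165:Tue✓ 2166:Wed✓ 2167:Thu✓ 2168:Sat 2169:Sun 2170:Mon 2171:Tue✓ 2172:Thu✓ 2173:Fri 2174:Sat 2175:Sun 2176:Tue✓ 2177:Wed✓ 2178:Thu✓ 2179:Fri 2180:Sun 2181:Mon 2182:Tue✓ 2183:Wed✓ 2184:Fri 2185:Sat 2186:Sun 2187:Mon 2188:Wed✓ 2189:Thu✓ 2190:Fri 2191:Sat 2192:Mon
Years with five Thursdays: 2165, 2166, 2167, 2171, 2172, 2176, 2177, 2178, 2182, 2183, 2188, 2189 → 12.

12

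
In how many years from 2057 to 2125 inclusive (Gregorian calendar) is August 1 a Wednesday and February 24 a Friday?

3

Check each year's weekday for August 1 and February 24:
  2057: Wed/Sat  2058: Thu/Sun  2059: Fri/Mon  2060: Sun/Tue  2061: Mon/Thu  2062: Tue/Fri  2063: Wed/Sat  2064: Fri/Sun  2065: Sat/Tue  2066: Sun/Wed  2067: Mon/Thu  2068: Wed/Fri ✓  2069: Thu/Sun  2070: Fri/Mon  …(41 more)…  2112: Mon/Wed  2113: Tue/Fri  2114: Wed/Sat  2115: Thu/Sun  2116: Sat/Mon  2117: Sun/Wed  2118: Mon/Thu  2119: Tue/Fri  2120: Thu/Sat  2121: Fri/Mon  2122: Sat/Tue  2123: Sun/Wed  2124: Tue/Thu  2125: Wed/Sat
Both conditions hold in: 2068, 2096, 2108 — 3.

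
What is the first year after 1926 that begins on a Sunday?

Jan 1 advances by 2 weekdays after a leap year and by 1 after a common year.
1926: Jan 1 is Friday.
1927: Saturday
1928: Sunday (leap)
1928 begins on a Sunday

1928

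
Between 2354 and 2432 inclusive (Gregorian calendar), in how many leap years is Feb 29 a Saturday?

Leap years in 2354–2432: 20 of them.
Feb 29 weekday advances by 5 (mod 7) from one leap year to the next four years later (or differs when a century non-leap intervenes).
Leap-day weekdays: 2356:Wed 2360:Mon 2364:Sat✓ 2368:Thu 2372:Tue 2376:Sun 2380:Fri 2384:Wed 2388:Mon 2392:Sat✓ 2396:Thu 2400:Tue 2404:Sun 2408:Fri 2412:Wed 2416:Mon 2420:Sat✓ 2424:Thu 2428:Tue 2432:Sun
Saturday: 2364, 2392, 2420 → 3.

3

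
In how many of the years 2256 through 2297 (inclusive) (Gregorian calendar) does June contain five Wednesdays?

12

June has 30 days; it has five Wednesdays when Wednesday falls among the first (month-length − 28) days — i.e. when June 1 is one of Wednesday/Tuesday.
June 1 by year: 2256:Sun 2257:Mon 2258:Tue✓ 2259:Wed✓ 2260:Fri 2261:Sat 2262:Sun 2263:Mon 2264:Wed✓ 2265:Thu 2266:Fri 2267:Sat 2268:Mon 2269:Tue✓ 2270:Wed✓ …(12 more)… 2283:Fri 2284:Sun 2285:Mon 2286:Tue✓ 2287:Wed✓ 2288:Fri 2289:Sat 2290:Sun 2291:Mon 2292:Wed✓ 2293:Thu 2294:Fri 2295:Sat 2296:Mon 2297:Tue✓
Years with five Wednesdays: 2258, 2259, 2264, 2269, 2270, 2275, 2280, 2281, 2286, 2287, 2292, 2297 → 12.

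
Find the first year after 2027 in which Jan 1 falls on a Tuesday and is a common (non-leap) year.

Jan 1 advances by 2 weekdays after a leap year and by 1 after a common year.
2027: Jan 1 is Friday.
2028: Saturday (leap)
2029: Monday
2030: Tuesday
2030 begins on a Tuesday and is a common year.

2030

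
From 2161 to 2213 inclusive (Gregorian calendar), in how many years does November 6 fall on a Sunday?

8

Track November 6's weekday year by year (advancing +1, or +2 across a Feb 29):
  2161: Fri  2162: Sat (+1)  2163: Sun (+1) ✓  2164: Tue (+2)  2165: Wed (+1)
  2166: Thu (+1)  2167: Fri (+1)  2168: Sun (+2) ✓  2169: Mon (+1)  2170: Tue (+1)
  2171: Wed (+1)  2172: Fri (+2)  2173: Sat (+1)  2174: Sun (+1) ✓  … (25 more years) …
  2200: Thu (+1)  2201: Fri (+1)  2202: Sat (+1)  2203: Sun (+1) ✓  2204: Tue (+2)
  2205: Wed (+1)  2206: Thu (+1)  2207: Fri (+1)  2208: Sun (+2) ✓  2209: Mon (+1)
  2210: Tue (+1)  2211: Wed (+1)  2212: Fri (+2)  2213: Sat (+1)
Sunday years: 2163, 2168, 2174, 2185, 2191, 2196, 2203, 2208 — 8 in total.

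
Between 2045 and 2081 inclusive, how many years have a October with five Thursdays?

October has 31 days; it has five Thursdays when Thursday falls among the first (month-length − 28) days — i.e. when October 1 is one of Thursday/Wednesday/Tuesday.
October 1 by year: 2045:Sun 2046:Mon 2047:Tue✓ 2048:Thu✓ 2049:Fri 2050:Sat 2051:Sun 2052:Tue✓ 2053:Wed✓ 2054:Thu✓ 2055:Fri 2056:Sun 2057:Mon 2058:Tue✓ 2059:Wed✓ …(7 more)… 2067:Sat 2068:Mon 2069:Tue✓ 2070:Wed✓ 2071:Thu✓ 2072:Sat 2073:Sun 2074:Mon 2075:Tue✓ 2076:Thu✓ 2077:Fri 2078:Sat 2079:Sun 2080:Tue✓ 2081:Wed✓
Years with five Thursdays: 2047, 2048, 2052, 2053, 2054, 2058, 2059, 2064, 2065, 2069, 2070, 2071, 2075, 2076, 2080, 2081 → 16.

16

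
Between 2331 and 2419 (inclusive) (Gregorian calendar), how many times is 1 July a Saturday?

13

Track 1 July's weekday year by year (advancing +1, or +2 across a Feb 29):
  2331: Wed  2332: Fri (+2)  2333: Sat (+1) ✓  2334: Sun (+1)  2335: Mon (+1)
  2336: Wed (+2)  2337: Thu (+1)  2338: Fri (+1)  2339: Sat (+1) ✓  2340: Mon (+2)
  2341: Tue (+1)  2342: Wed (+1)  2343: Thu (+1)  2344: Sat (+2) ✓  … (61 more years) …
  2406: Sat (+1) ✓  2407: Sun (+1)  2408: Tue (+2)  2409: Wed (+1)  2410: Thu (+1)
  2411: Fri (+1)  2412: Sun (+2)  2413: Mon (+1)  2414: Tue (+1)  2415: Wed (+1)
  2416: Fri (+2)  2417: Sat (+1) ✓  2418: Sun (+1)  2419: Mon (+1)
Saturday years: 2333, 2339, 2344, 2350, 2361, 2367, 2372, 2378, 2389, 2395, 2400, 2406, 2417 — 13 in total.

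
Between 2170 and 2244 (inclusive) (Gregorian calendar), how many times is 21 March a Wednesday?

11

Track 21 March's weekday year by year (advancing +1, or +2 across a Feb 29):
  2170: Wed ✓  2171: Thu (+1)  2172: Sat (+2)  2173: Sun (+1)  2174: Mon (+1)
  2175: Tue (+1)  2176: Thu (+2)  2177: Fri (+1)  2178: Sat (+1)  2179: Sun (+1)
  2180: Tue (+2)  2181: Wed (+1) ✓  2182: Thu (+1)  2183: Fri (+1)  … (47 more years) …
  2231: Mon (+1)  2232: Wed (+2) ✓  2233: Thu (+1)  2234: Fri (+1)  2235: Sat (+1)
  2236: Mon (+2)  2237: Tue (+1)  2238: Wed (+1) ✓  2239: Thu (+1)  2240: Sat (+2)
  2241: Sun (+1)  2242: Mon (+1)  2243: Tue (+1)  2244: Thu (+2)
Wednesday years: 2170, 2181, 2187, 2192, 2198, 2204, 2210, 2221, 2227, 2232, 2238 — 11 in total.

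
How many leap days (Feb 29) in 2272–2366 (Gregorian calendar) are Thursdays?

3

Leap years in 2272–2366: 23 of them.
Feb 29 weekday advances by 5 (mod 7) from one leap year to the next four years later (or differs when a century non-leap intervenes).
Leap-day weekdays: 2272:Thu✓ 2276:Tue 2280:Sun 2284:Fri 2288:Wed 2292:Mon 2296:Sat 2304:Mon 2308:Sat 2312:Thu✓ 2316:Tue 2320:Sun 2324:Fri 2328:Wed 2332:Mon 2336:Sat 2340:Thu✓ 2344:Tue 2348:Sun 2352:Fri 2356:Wed 2360:Mon 2364:Sat
Thursday: 2272, 2312, 2340 → 3.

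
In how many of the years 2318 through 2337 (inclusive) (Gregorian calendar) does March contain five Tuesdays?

9

March has 31 days; it has five Tuesdays when Tuesday falls among the first (month-length − 28) days — i.e. when March 1 is one of Tuesday/Monday/Sunday.
March 1 by year: 2318:Fri 2319:Sat 2320:Mon✓ 2321:Tue✓ 2322:Wed 2323:Thu 2324:Sat 2325:Sun✓ 2326:Mon✓ 2327:Tue✓ 2328:Thu 2329:Fri 2330:Sat 2331:Sun✓ 2332:Tue✓ 2333:Wed 2334:Thu 2335:Fri 2336:Sun✓ 2337:Mon✓
Years with five Tuesdays: 2320, 2321, 2325, 2326, 2327, 2331, 2332, 2336, 2337 → 9.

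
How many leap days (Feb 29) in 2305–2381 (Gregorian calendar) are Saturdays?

3

Leap years in 2305–2381: 19 of them.
Feb 29 weekday advances by 5 (mod 7) from one leap year to the next four years later (or differs when a century non-leap intervenes).
Leap-day weekdays: 2308:Sat✓ 2312:Thu 2316:Tue 2320:Sun 2324:Fri 2328:Wed 2332:Mon 2336:Sat✓ 2340:Thu 2344:Tue 2348:Sun 2352:Fri 2356:Wed 2360:Mon 2364:Sat✓ 2368:Thu 2372:Tue 2376:Sun 2380:Fri
Saturday: 2308, 2336, 2364 → 3.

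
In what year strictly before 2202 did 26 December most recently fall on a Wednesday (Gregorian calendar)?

2198

From one year to the next, a fixed date's weekday advances by 1, or by 2 when a Feb 29 lies between the two dates.
2202: December 26 is Sunday.
2201: Saturday (−1)
2200: Friday (−1)
2199: Thursday (−1)
2198: Wednesday (−1)
26 December falls on a Wednesday in 2198.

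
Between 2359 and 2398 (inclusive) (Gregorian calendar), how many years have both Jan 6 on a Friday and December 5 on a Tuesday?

5

Check each year's weekday for Jan 6 and December 5:
  2359: Tue/Sat  2360: Wed/Mon  2361: Fri/Tue ✓  2362: Sat/Wed  2363: Sun/Thu  2364: Mon/Sat  2365: Wed/Sun  2366: Thu/Mon  2367: Fri/Tue ✓  2368: Sat/Thu  2369: Mon/Fri  2370: Tue/Sat  2371: Wed/Sun  2372: Thu/Tue  …(12 more)…  2385: Sun/Thu  2386: Mon/Fri  2387: Tue/Sat  2388: Wed/Mon  2389: Fri/Tue ✓  2390: Sat/Wed  2391: Sun/Thu  2392: Mon/Sat  2393: Wed/Sun  2394: Thu/Mon  2395: Fri/Tue ✓  2396: Sat/Thu  2397: Mon/Fri  2398: Tue/Sat
Both conditions hold in: 2361, 2367, 2378, 2389, 2395 — 5.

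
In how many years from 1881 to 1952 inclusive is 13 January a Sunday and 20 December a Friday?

Check each year's weekday for 13 January and 20 December:
  1881: Thu/Tue  1882: Fri/Wed  1883: Sat/Thu  1884: Sun/Sat  1885: Tue/Sun  1886: Wed/Mon  1887: Thu/Tue  1888: Fri/Thu  1889: Sun/Fri ✓  1890: Mon/Sat  1891: Tue/Sun  1892: Wed/Tue  1893: Fri/Wed  1894: Sat/Thu  …(44 more)…  1939: Fri/Wed  1940: Sat/Fri  1941: Mon/Sat  1942: Tue/Sun  1943: Wed/Mon  1944: Thu/Wed  1945: Sat/Thu  1946: Sun/Fri ✓  1947: Mon/Sat  1948: Tue/Mon  1949: Thu/Tue  1950: Fri/Wed  1951: Sat/Thu  1952: Sun/Sat
Both conditions hold in: 1889, 1895, 1901, 1907, 1918, 1929, 1935, 1946 — 8.

8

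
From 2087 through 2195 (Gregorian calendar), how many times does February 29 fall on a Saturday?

3

Leap years in 2087–2195: 26 of them.
Feb 29 weekday advances by 5 (mod 7) from one leap year to the next four years later (or differs when a century non-leap intervenes).
Leap-day weekdays: 2088:Sun 2092:Fri 2096:Wed 2104:Fri 2108:Wed 2112:Mon 2116:Sat✓ 2120:Thu 2124:Tue 2128:Sun 2132:Fri 2136:Wed 2140:Mon 2144:Sat✓ 2148:Thu 2152:Tue 2156:Sun 2160:Fri 2164:Wed 2168:Mon 2172:Sat✓ 2176:Thu 2180:Tue 2184:Sun 2188:Fri 2192:Wed
Saturday: 2116, 2144, 2172 → 3.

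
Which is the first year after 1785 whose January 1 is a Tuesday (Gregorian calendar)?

1788

Jan 1 advances by 2 weekdays after a leap year and by 1 after a common year.
1785: Jan 1 is Saturday.
1786: Sunday
1787: Monday
1788: Tuesday (leap)
1788 begins on a Tuesday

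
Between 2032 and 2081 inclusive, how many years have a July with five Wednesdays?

July has 31 days; it has five Wednesdays when Wednesday falls among the first (month-length − 28) days — i.e. when July 1 is one of Wednesday/Tuesday/Monday.
July 1 by year: 2032:Thu 2033:Fri 2034:Sat 2035:Sun 2036:Tue✓ 2037:Wed✓ 2038:Thu 2039:Fri 2040:Sun 2041:Mon✓ 2042:Tue✓ 2043:Wed✓ 2044:Fri 2045:Sat 2046:Sun …(20 more)… 2067:Fri 2068:Sun 2069:Mon✓ 2070:Tue✓ 2071:Wed✓ 2072:Fri 2073:Sat 2074:Sun 2075:Mon✓ 2076:Wed✓ 2077:Thu 2078:Fri 2079:Sat 2080:Mon✓ 2081:Tue✓
Years with five Wednesdays: 2036, 2037, 2041, 2042, 2043, 2047, 2048, 2052, 2053, 2054, 2058, 2059, 2064, 2065, 2069, 2070, 2071, 2075, 2076, 2080, 2081 → 21.

21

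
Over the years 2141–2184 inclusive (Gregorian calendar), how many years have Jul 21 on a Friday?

7

Track Jul 21's weekday year by year (advancing +1, or +2 across a Feb 29):
  2141: Fri ✓  2142: Sat (+1)  2143: Sun (+1)  2144: Tue (+2)  2145: Wed (+1)
  2146: Thu (+1)  2147: Fri (+1) ✓  2148: Sun (+2)  2149: Mon (+1)  2150: Tue (+1)
  2151: Wed (+1)  2152: Fri (+2) ✓  2153: Sat (+1)  2154: Sun (+1)  … (16 more years) …
  2171: Sun (+1)  2172: Tue (+2)  2173: Wed (+1)  2174: Thu (+1)  2175: Fri (+1) ✓
  2176: Sun (+2)  2177: Mon (+1)  2178: Tue (+1)  2179: Wed (+1)  2180: Fri (+2) ✓
  2181: Sat (+1)  2182: Sun (+1)  2183: Mon (+1)  2184: Wed (+2)
Friday years: 2141, 2147, 2152, 2158, 2169, 2175, 2180 — 7 in total.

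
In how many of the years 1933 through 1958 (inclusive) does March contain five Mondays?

March has 31 days; it has five Mondays when Monday falls among the first (month-length − 28) days — i.e. when March 1 is one of Monday/Sunday/Saturday.
March 1 by year: 1933:Wed 1934:Thu 1935:Fri 1936:Sun✓ 1937:Mon✓ 1938:Tue 1939:Wed 1940:Fri 1941:Sat✓ 1942:Sun✓ 1943:Mon✓ 1944:Wed 1945:Thu 1946:Fri 1947:Sat✓ 1948:Mon✓ 1949:Tue 1950:Wed 1951:Thu 1952:Sat✓ 1953:Sun✓ 1954:Mon✓ 1955:Tue 1956:Thu 1957:Fri 1958:Sat✓
Years with five Mondays: 1936, 1937, 1941, 1942, 1943, 1947, 1948, 1952, 1953, 1954, 1958 → 11.

11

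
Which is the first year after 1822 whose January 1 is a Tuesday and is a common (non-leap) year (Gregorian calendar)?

1833

Jan 1 advances by 2 weekdays after a leap year and by 1 after a common year.
1822: Jan 1 is Tuesday.
1823: Wednesday
1824: Thursday (leap)
1825: Saturday
1826: Sunday
1827: Monday
1828: Tuesday (leap)
1829: Thursday
1830: Friday
1831: Saturday
1832: Sunday (leap)
1833: Tuesday
1833 begins on a Tuesday and is a common year.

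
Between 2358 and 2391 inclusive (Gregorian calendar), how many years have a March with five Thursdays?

15

March has 31 days; it has five Thursdays when Thursday falls among the first (month-length − 28) days — i.e. when March 1 is one of Thursday/Wednesday/Tuesday.
March 1 by year: 2358:Sat 2359:Sun 2360:Tue✓ 2361:Wed✓ 2362:Thu✓ 2363:Fri 2364:Sun 2365:Mon 2366:Tue✓ 2367:Wed✓ 2368:Fri 2369:Sat 2370:Sun 2371:Mon 2372:Wed✓ …(4 more)… 2377:Tue✓ 2378:Wed✓ 2379:Thu✓ 2380:Sat 2381:Sun 2382:Mon 2383:Tue✓ 2384:Thu✓ 2385:Fri 2386:Sat 2387:Sun 2388:Tue✓ 2389:Wed✓ 2390:Thu✓ 2391:Fri
Years with five Thursdays: 2360, 2361, 2362, 2366, 2367, 2372, 2373, 2377, 2378, 2379, 2383, 2384, 2388, 2389, 2390 → 15.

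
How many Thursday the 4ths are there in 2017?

1

Check the 4th of each month of 2017: Jan 4: Wed, Feb 4: Sat, Mar 4: Sat, Apr 4: Tue, May 4: Thu, Jun 4: Sun, Jul 4: Tue, Aug 4: Fri, Sep 4: Mon, Oct 4: Wed, Nov 4: Sat, Dec 4: Mon.
Thursday occurs in May — 1 month.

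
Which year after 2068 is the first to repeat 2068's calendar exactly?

2096

Two years share a calendar iff Jan 1 falls on the same weekday and both are leap or both are common. 2068: Jan 1 is Sunday, leap year.
2069: Jan 1 Tuesday, common
2070: Jan 1 Wednesday, common
2071: Jan 1 Thursday, common
2072: Jan 1 Friday, leap
2073: Jan 1 Sunday, common
2074: Jan 1 Monday, common
2075: Jan 1 Tuesday, common
2076: Jan 1 Wednesday, leap
2077: Jan 1 Friday, common
2078: Jan 1 Saturday, common
2079: Jan 1 Sunday, common
2080: Jan 1 Monday, leap
2081: Jan 1 Wednesday, common
2082: Jan 1 Thursday, common
2083: Jan 1 Friday, common
2084: Jan 1 Saturday, leap
2085: Jan 1 Monday, common
2086: Jan 1 Tuesday, common
2087: Jan 1 Wednesday, common
2088: Jan 1 Thursday, leap
2089: Jan 1 Saturday, common
2090: Jan 1 Sunday, common
2091: Jan 1 Monday, common
2092: Jan 1 Tuesday, leap
2093: Jan 1 Thursday, common
2094: Jan 1 Friday, common
2095: Jan 1 Saturday, common
2096: Jan 1 Sunday, leap
2096 matches on both conditions.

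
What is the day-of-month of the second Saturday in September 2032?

September 1, 2032 is a Wednesday, so the first Saturday is the 4th.
The second Saturday is 4 + 7 = 11.

11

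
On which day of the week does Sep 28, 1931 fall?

Monday

January 1, 1931 is a Thursday.
September 28 is day 271 of the year, i.e. 270 days after Jan 1.
270 mod 7 = 4, so advance 4 weekdays from Thursday: Monday.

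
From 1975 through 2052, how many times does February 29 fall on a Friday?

3

Leap years in 1975–2052: 20 of them.
Feb 29 weekday advances by 5 (mod 7) from one leap year to the next four years later (or differs when a century non-leap intervenes).
Leap-day weekdays: 1976:Sun 1980:Fri✓ 1984:Wed 1988:Mon 1992:Sat 1996:Thu 2000:Tue 2004:Sun 2008:Fri✓ 2012:Wed 2016:Mon 2020:Sat 2024:Thu 2028:Tue 2032:Sun 2036:Fri✓ 2040:Wed 2044:Mon 2048:Sat 2052:Thu
Friday: 1980, 2008, 2036 → 3.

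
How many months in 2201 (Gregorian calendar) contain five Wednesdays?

A month of length L has five Wednesdays iff its first Wednesday is on day ≤ L−28 (so day 1–3 in a 31-day month, 1–2 in a 30-day month, day 1 in a leap February).
Checking each month of 2201: Jan starts Thu (31d); Feb starts Sun (28d); Mar starts Sun (31d); Apr starts Wed (30d) ✓; May starts Fri (31d); Jun starts Mon (30d); Jul starts Wed (31d) ✓; Aug starts Sat (31d); Sep starts Tue (30d) ✓; Oct starts Thu (31d); Nov starts Sun (30d); Dec starts Tue (31d) ✓.
Five-Wednesday months: April, July, September, December → 4.

4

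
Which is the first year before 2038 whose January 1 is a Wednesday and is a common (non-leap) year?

2031

Jan 1 advances by 2 weekdays after a leap year and by 1 after a common year.
2038: Jan 1 is Friday.
2037: Thursday
2036: Tuesday (leap)
2035: Monday
2034: Sunday
2033: Saturday
2032: Thursday (leap)
2031: Wednesday
2031 begins on a Wednesday and is a common year.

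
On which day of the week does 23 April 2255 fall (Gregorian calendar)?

Monday

January 1, 2255 is a Monday.
April 23 is day 113 of the year, i.e. 112 days after Jan 1.
112 mod 7 = 0, so advance 0 weekdays from Monday: Monday.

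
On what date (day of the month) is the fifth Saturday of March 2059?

29

March 1, 2059 is a Saturday, so the first Saturday is the 1st.
The fifth Saturday is 1 + 28 = 29.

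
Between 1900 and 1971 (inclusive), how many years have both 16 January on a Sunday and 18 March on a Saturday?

2

Check each year's weekday for 16 January and 18 March:
  1900: Tue/Sun  1901: Wed/Mon  1902: Thu/Tue  1903: Fri/Wed  1904: Sat/Fri  1905: Mon/Sat  1906: Tue/Sun  1907: Wed/Mon  1908: Thu/Wed  1909: Sat/Thu  1910: Sun/Fri  1911: Mon/Sat  1912: Tue/Mon  1913: Thu/Tue  …(44 more)…  1958: Thu/Tue  1959: Fri/Wed  1960: Sat/Fri  1961: Mon/Sat  1962: Tue/Sun  1963: Wed/Mon  1964: Thu/Wed  1965: Sat/Thu  1966: Sun/Fri  1967: Mon/Sat  1968: Tue/Mon  1969: Thu/Tue  1970: Fri/Wed  1971: Sat/Thu
Both conditions hold in: 1916, 1944 — 2.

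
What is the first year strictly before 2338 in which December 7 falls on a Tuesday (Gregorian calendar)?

From one year to the next, a fixed date's weekday advances by 1, or by 2 when a Feb 29 lies between the two dates.
2338: December 7 is Wednesday.
2337: Tuesday (−1)
December 7 falls on a Tuesday in 2337.

2337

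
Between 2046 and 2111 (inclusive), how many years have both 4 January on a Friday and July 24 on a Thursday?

3

Check each year's weekday for 4 January and July 24:
  2046: Thu/Tue  2047: Fri/Wed  2048: Sat/Fri  2049: Mon/Sat  2050: Tue/Sun  2051: Wed/Mon  2052: Thu/Wed  2053: Sat/Thu  2054: Sun/Fri  2055: Mon/Sat  2056: Tue/Mon  2057: Thu/Tue  2058: Fri/Wed  2059: Sat/Thu  …(38 more)…  2098: Sat/Thu  2099: Sun/Fri  2100: Mon/Sat  2101: Tue/Sun  2102: Wed/Mon  2103: Thu/Tue  2104: Fri/Thu ✓  2105: Sun/Fri  2106: Mon/Sat  2107: Tue/Sun  2108: Wed/Tue  2109: Fri/Wed  2110: Sat/Thu  2111: Sun/Fri
Both conditions hold in: 2064, 2092, 2104 — 3.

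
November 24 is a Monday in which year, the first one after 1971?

From one year to the next, a fixed date's weekday advances by 1, or by 2 when a Feb 29 lies between the two dates.
1971: November 24 is Wednesday.
1972: Friday (+2)
1973: Saturday (+1)
1974: Sunday (+1)
1975: Monday (+1)
November 24 falls on a Monday in 1975.

1975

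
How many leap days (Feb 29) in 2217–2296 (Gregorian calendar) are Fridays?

Leap years in 2217–2296: 20 of them.
Feb 29 weekday advances by 5 (mod 7) from one leap year to the next four years later (or differs when a century non-leap intervenes).
Leap-day weekdays: 2220:Tue 2224:Sun 2228:Fri✓ 2232:Wed 2236:Mon 2240:Sat 2244:Thu 2248:Tue 2252:Sun 2256:Fri✓ 2260:Wed 2264:Mon 2268:Sat 2272:Thu 2276:Tue 2280:Sun 2284:Fri✓ 2288:Wed 2292:Mon 2296:Sat
Friday: 2228, 2256, 2284 → 3.

3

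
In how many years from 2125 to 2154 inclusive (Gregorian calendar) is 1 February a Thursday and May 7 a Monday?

Check each year's weekday for 1 February and May 7:
  2125: Thu/Mon ✓  2126: Fri/Tue  2127: Sat/Wed  2128: Sun/Fri  2129: Tue/Sat  2130: Wed/Sun  2131: Thu/Mon ✓  2132: Fri/Wed  2133: Sun/Thu  2134: Mon/Fri  2135: Tue/Sat  2136: Wed/Mon  2137: Fri/Tue  2138: Sat/Wed  2139: Sun/Thu  2140: Mon/Sat  2141: Wed/Sun  2142: Thu/Mon ✓  2143: Fri/Tue  2144: Sat/Thu  2145: Mon/Fri  2146: Tue/Sat  2147: Wed/Sun  2148: Thu/Tue  2149: Sat/Wed  2150: Sun/Thu  2151: Mon/Fri  2152: Tue/Sun  2153: Thu/Mon ✓  2154: Fri/Tue
Both conditions hold in: 2125, 2131, 2142, 2153 — 4.

4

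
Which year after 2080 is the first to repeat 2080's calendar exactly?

2120

Two years share a calendar iff Jan 1 falls on the same weekday and both are leap or both are common. 2080: Jan 1 is Monday, leap year.
2081: Jan 1 Wednesday, common
2082: Jan 1 Thursday, common
2083: Jan 1 Friday, common
2084: Jan 1 Saturday, leap
2085: Jan 1 Monday, common
2086: Jan 1 Tuesday, common
2087: Jan 1 Wednesday, common
2088: Jan 1 Thursday, leap
2089: Jan 1 Saturday, common
2090: Jan 1 Sunday, common
2091: Jan 1 Monday, common
2092: Jan 1 Tuesday, leap
2093: Jan 1 Thursday, common
2094: Jan 1 Friday, common
2095: Jan 1 Saturday, common
2096: Jan 1 Sunday, leap
2097: Jan 1 Tuesday, common
2098: Jan 1 Wednesday, common
2099: Jan 1 Thursday, common
2100: Jan 1 Friday, common
2101: Jan 1 Saturday, common
2102: Jan 1 Sunday, common
2103: Jan 1 Monday, common
2104: Jan 1 Tuesday, leap
2105: Jan 1 Thursday, common
2106: Jan 1 Friday, common
2107: Jan 1 Saturday, common
2108: Jan 1 Sunday, leap
2109: Jan 1 Tuesday, common
2110: Jan 1 Wednesday, common
2111: Jan 1 Thursday, common
2112: Jan 1 Friday, leap
2113: Jan 1 Sunday, common
2114: Jan 1 Monday, common
2115: Jan 1 Tuesday, common
2116: Jan 1 Wednesday, leap
2117: Jan 1 Friday, common
2118: Jan 1 Saturday, common
2119: Jan 1 Sunday, common
2120: Jan 1 Monday, leap
2120 matches on both conditions.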